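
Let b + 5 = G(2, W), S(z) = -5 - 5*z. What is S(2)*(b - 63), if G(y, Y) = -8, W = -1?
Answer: 1140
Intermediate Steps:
b = -13 (b = -5 - 8 = -13)
S(2)*(b - 63) = (-5 - 5*2)*(-13 - 63) = (-5 - 10)*(-76) = -15*(-76) = 1140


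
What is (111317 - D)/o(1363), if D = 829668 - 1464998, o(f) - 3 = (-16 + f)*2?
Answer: 746647/2697 ≈ 276.84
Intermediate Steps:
o(f) = -29 + 2*f (o(f) = 3 + (-16 + f)*2 = 3 + (-32 + 2*f) = -29 + 2*f)
D = -635330
(111317 - D)/o(1363) = (111317 - 1*(-635330))/(-29 + 2*1363) = (111317 + 635330)/(-29 + 2726) = 746647/2697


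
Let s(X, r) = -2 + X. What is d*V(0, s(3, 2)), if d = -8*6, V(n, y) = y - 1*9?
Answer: 384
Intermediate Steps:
V(n, y) = -9 + y (V(n, y) = y - 9 = -9 + y)
d = -48
d*V(0, s(3, 2)) = -48*(-9 + (-2 + 3)) = -48*(-9 + 1) = -48*(-8) = 384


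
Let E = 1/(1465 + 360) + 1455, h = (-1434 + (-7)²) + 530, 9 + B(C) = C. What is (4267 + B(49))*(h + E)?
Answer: 64605059/25 ≈ 2.5842e+6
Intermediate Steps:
B(C) = -9 + C
h = -855 (h = (-1434 + 49) + 530 = -1385 + 530 = -855)
E = 2655376/1825 (E = 1/1825 + 1455 = 2655376/1825 ≈ 1455.0)
(4267 + B(49))*(h + E) = (4267 + (-9 + 49))*(-855 + 2655376/1825) = (4267 + 40)*(1095001/1825) = 4307*(1095001/1825) = 64605059/25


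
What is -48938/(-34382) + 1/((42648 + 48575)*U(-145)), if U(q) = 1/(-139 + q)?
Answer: 2227253343/1568214593 ≈ 1.4202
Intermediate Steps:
-48938/(-34382) + 1/((42648 + 48575)*U(-145)) = -48938/(-34382) + 1/((42648 + 48575)*(1/(-139 - 145))) = -48938*(-1/34382) + 1/(91223*(1/(-284))) = 24469/17191 + 1/(91223*(-1/284)) = 24469/17191 + (1/91223)*(-284) = 24469/17191 - 284/91223 = 2227253343/1568214593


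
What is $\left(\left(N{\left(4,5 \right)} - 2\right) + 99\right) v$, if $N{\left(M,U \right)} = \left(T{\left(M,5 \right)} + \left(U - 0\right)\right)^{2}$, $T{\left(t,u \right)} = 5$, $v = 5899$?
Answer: $1162103$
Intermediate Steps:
$N{\left(M,U \right)} = \left(5 + U\right)^{2}$ ($N{\left(M,U \right)} = \left(5 + \left(U - 0\right)\right)^{2} = \left(5 + \left(U + 0\right)\right)^{2} = \left(5 + U\right)^{2}$)
$\left(\left(N{\left(4,5 \right)} - 2\right) + 99\right) v = \left(\left(\left(5 + 5\right)^{2} - 2\right) + 99\right) 5899 = \left(\left(10^{2} - 2\right) + 99\right) 5899 = \left(\left(100 - 2\right) + 99\right) 5899 = \left(98 + 99\right) 5899 = 197 \cdot 5899 = 1162103$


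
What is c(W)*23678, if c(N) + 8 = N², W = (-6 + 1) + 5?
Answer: -189424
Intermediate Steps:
W = 0 (W = -5 + 5 = 0)
c(N) = -8 + N²
c(W)*23678 = (-8 + 0²)*23678 = (-8 + 0)*23678 = -8*23678 = -189424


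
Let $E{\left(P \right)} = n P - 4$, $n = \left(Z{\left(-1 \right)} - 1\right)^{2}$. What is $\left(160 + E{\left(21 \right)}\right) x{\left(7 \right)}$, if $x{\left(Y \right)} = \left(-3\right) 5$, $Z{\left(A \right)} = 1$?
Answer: $-2340$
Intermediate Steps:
$n = 0$ ($n = \left(1 - 1\right)^{2} = 0^{2} = 0$)
$x{\left(Y \right)} = -15$
$E{\left(P \right)} = -4$ ($E{\left(P \right)} = 0 P - 4 = 0 - 4 = -4$)
$\left(160 + E{\left(21 \right)}\right) x{\left(7 \right)} = \left(160 - 4\right) \left(-15\right) = 156 \left(-15\right) = -2340$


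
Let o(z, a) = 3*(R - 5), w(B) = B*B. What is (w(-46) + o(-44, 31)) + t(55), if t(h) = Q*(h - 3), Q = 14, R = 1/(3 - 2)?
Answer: 2832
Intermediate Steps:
R = 1 (R = 1/1 = 1)
w(B) = B**2
t(h) = -42 + 14*h (t(h) = 14*(h - 3) = 14*(-3 + h) = -42 + 14*h)
o(z, a) = -12 (o(z, a) = 3*(1 - 5) = 3*(-4) = -12)
(w(-46) + o(-44, 31)) + t(55) = ((-46)**2 - 12) + (-42 + 14*55) = (2116 - 12) + (-42 + 770) = 2104 + 728 = 2832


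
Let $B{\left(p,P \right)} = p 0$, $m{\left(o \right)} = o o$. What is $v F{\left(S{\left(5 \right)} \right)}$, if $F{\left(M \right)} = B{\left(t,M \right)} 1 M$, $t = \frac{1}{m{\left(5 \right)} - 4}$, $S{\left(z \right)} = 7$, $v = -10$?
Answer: $0$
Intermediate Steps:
$m{\left(o \right)} = o^{2}$
$t = \frac{1}{21}$ ($t = \frac{1}{5^{2} - 4} = \frac{1}{25 - 4} = \frac{1}{21} \approx 0.047619$)
$B{\left(p,P \right)} = 0$
$F{\left(M \right)} = 0$ ($F{\left(M \right)} = 0 \cdot 1 M = 0 M = 0$)
$v F{\left(S{\left(5 \right)} \right)} = \left(-10\right) 0 = 0$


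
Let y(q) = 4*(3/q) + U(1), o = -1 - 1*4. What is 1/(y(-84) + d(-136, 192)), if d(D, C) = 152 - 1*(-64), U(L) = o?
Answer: 7/1476 ≈ 0.0047425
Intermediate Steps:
o = -5 (o = -1 - 4 = -5)
U(L) = -5
d(D, C) = 216 (d(D, C) = 152 + 64 = 216)
y(q) = -5 + 12/q (y(q) = 4*(3/q) - 5 = 12/q - 5 = -5 + 12/q)
1/(y(-84) + d(-136, 192)) = 1/((-5 + 12/(-84)) + 216) = 1/((-5 + 12*(-1/84)) + 216) = 1/((-5 - 1/7) + 216) = 1/(-36/7 + 216) = 1/(1476/7) = 7/1476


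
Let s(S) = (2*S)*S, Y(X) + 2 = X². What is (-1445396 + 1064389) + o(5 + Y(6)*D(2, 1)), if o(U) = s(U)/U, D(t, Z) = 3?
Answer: -380793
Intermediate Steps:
Y(X) = -2 + X²
s(S) = 2*S²
o(U) = 2*U (o(U) = (2*U²)/U = 2*U)
(-1445396 + 1064389) + o(5 + Y(6)*D(2, 1)) = (-1445396 + 1064389) + 2*(5 + (-2 + 6²)*3) = -381007 + 2*(5 + (-2 + 36)*3) = -381007 + 2*(5 + 34*3) = -381007 + 2*(5 + 102) = -381007 + 2*107 = -381007 + 214 = -380793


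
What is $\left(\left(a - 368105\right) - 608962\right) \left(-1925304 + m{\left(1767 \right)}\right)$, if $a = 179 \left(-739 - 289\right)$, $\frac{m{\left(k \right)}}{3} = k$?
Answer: $2229275163237$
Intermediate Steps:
$m{\left(k \right)} = 3 k$
$a = -184012$ ($a = 179 \left(-1028\right) = -184012$)
$\left(\left(a - 368105\right) - 608962\right) \left(-1925304 + m{\left(1767 \right)}\right) = \left(\left(-184012 - 368105\right) - 608962\right) \left(-1925304 + 3 \cdot 1767\right) = \left(-552117 - 608962\right) \left(-1925304 + 5301\right) = \left(-1161079\right) \left(-1920003\right) = 2229275163237$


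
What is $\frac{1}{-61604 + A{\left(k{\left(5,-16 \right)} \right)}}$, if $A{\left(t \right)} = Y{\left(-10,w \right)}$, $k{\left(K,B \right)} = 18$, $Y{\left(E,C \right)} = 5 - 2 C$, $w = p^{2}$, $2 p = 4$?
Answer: $- \frac{1}{61607} \approx -1.6232 \cdot 10^{-5}$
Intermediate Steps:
$p = 2$ ($p = \frac{1}{2} \cdot 4 = 2$)
$w = 4$ ($w = 2^{2} = 4$)
$A{\left(t \right)} = -3$ ($A{\left(t \right)} = 5 - 8 = -3$)
$\frac{1}{-61604 + A{\left(k{\left(5,-16 \right)} \right)}} = \frac{1}{-61604 - 3} = \frac{1}{-61607} = - \frac{1}{61607}$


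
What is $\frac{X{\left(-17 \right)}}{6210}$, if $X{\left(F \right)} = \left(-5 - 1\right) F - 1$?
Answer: $\frac{101}{6210} \approx 0.016264$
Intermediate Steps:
$X{\left(F \right)} = -1 - 6 F$ ($X{\left(F \right)} = - 6 F - 1 = -1 - 6 F$)
$\frac{X{\left(-17 \right)}}{6210} = \frac{-1 - -102}{6210} = \left(-1 + 102\right) \frac{1}{6210} = 101 \cdot \frac{1}{6210} = \frac{101}{6210}$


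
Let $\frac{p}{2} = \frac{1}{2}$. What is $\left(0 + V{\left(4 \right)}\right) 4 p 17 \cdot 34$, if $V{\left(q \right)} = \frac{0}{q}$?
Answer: $0$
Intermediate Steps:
$V{\left(q \right)} = 0$
$p = 1$ ($p = \frac{2}{2} = 2 \cdot \frac{1}{2} = 1$)
$\left(0 + V{\left(4 \right)}\right) 4 p 17 \cdot 34 = \left(0 + 0\right) 4 \cdot 1 \cdot 17 \cdot 34 = 0 \cdot 4 \cdot 1 \cdot 17 \cdot 34 = 0 \cdot 1 \cdot 17 \cdot 34 = 0 \cdot 17 \cdot 34 = 0 \cdot 34 = 0$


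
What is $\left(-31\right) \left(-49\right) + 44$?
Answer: $1563$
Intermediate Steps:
$\left(-31\right) \left(-49\right) + 44 = 1519 + 44 = 1563$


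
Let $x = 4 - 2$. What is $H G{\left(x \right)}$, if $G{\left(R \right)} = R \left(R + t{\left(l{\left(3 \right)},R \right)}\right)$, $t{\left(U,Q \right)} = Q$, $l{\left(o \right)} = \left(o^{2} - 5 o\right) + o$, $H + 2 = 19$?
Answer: $136$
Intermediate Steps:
$H = 17$ ($H = -2 + 19 = 17$)
$l{\left(o \right)} = o^{2} - 4 o$
$x = 2$ ($x = 4 - 2 = 2$)
$G{\left(R \right)} = 2 R^{2}$ ($G{\left(R \right)} = R \left(R + R\right) = R 2 R = 2 R^{2}$)
$H G{\left(x \right)} = 17 \cdot 2 \cdot 2^{2} = 17 \cdot 2 \cdot 4 = 17 \cdot 8 = 136$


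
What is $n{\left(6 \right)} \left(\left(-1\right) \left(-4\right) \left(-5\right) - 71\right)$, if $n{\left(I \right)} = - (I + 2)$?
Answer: $728$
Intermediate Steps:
$n{\left(I \right)} = -2 - I$ ($n{\left(I \right)} = - (2 + I) = -2 - I$)
$n{\left(6 \right)} \left(\left(-1\right) \left(-4\right) \left(-5\right) - 71\right) = \left(-2 - 6\right) \left(\left(-1\right) \left(-4\right) \left(-5\right) - 71\right) = \left(-2 - 6\right) \left(4 \left(-5\right) - 71\right) = - 8 \left(-20 - 71\right) = \left(-8\right) \left(-91\right) = 728$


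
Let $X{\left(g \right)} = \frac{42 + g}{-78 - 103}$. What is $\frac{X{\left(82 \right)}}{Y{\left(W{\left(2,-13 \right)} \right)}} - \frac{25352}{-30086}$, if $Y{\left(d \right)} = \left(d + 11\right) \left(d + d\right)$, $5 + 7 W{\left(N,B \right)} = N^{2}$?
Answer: $\frac{110035845}{103465754} \approx 1.0635$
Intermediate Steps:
$X{\left(g \right)} = - \frac{42}{181} - \frac{g}{181}$ ($X{\left(g \right)} = \frac{42 + g}{-181} = \left(42 + g\right) \left(- \frac{1}{181}\right) = - \frac{42}{181} - \frac{g}{181}$)
$W{\left(N,B \right)} = - \frac{5}{7} + \frac{N^{2}}{7}$
$Y{\left(d \right)} = 2 d \left(11 + d\right)$ ($Y{\left(d \right)} = \left(11 + d\right) 2 d = 2 d \left(11 + d\right)$)
$\frac{X{\left(82 \right)}}{Y{\left(W{\left(2,-13 \right)} \right)}} - \frac{25352}{-30086} = \frac{- \frac{42}{181} - \frac{82}{181}}{2 \left(- \frac{5}{7} + \frac{2^{2}}{7}\right) \left(11 - \left(\frac{5}{7} - \frac{2^{2}}{7}\right)\right)} - \frac{25352}{-30086} = \frac{- \frac{42}{181} - \frac{82}{181}}{2 \left(- \frac{5}{7} + \frac{1}{7} \cdot 4\right) \left(11 + \left(- \frac{5}{7} + \frac{1}{7} \cdot 4\right)\right)} - - \frac{12676}{15043} = - \frac{124}{181 \cdot 2 \left(- \frac{5}{7} + \frac{4}{7}\right) \left(11 + \left(- \frac{5}{7} + \frac{4}{7}\right)\right)} + \frac{12676}{15043} = - \frac{124}{181 \cdot 2 \left(- \frac{1}{7}\right) \left(11 - \frac{1}{7}\right)} + \frac{12676}{15043} = - \frac{124}{181 \cdot 2 \left(- \frac{1}{7}\right) \frac{76}{7}} + \frac{12676}{15043} = - \frac{124}{181 \left(- \frac{152}{49}\right)} + \frac{12676}{15043} = \left(- \frac{124}{181}\right) \left(- \frac{49}{152}\right) + \frac{12676}{15043} = \frac{1519}{6878} + \frac{12676}{15043} = \frac{110035845}{103465754}$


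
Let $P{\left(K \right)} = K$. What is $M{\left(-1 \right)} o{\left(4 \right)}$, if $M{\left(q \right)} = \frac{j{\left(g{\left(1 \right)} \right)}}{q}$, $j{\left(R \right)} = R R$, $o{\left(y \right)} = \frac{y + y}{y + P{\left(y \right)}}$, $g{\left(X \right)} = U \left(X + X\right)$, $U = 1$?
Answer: $-4$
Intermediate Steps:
$g{\left(X \right)} = 2 X$ ($g{\left(X \right)} = 1 \left(X + X\right) = 1 \cdot 2 X = 2 X$)
$o{\left(y \right)} = 1$ ($o{\left(y \right)} = \frac{y + y}{y + y} = \frac{2 y}{2 y} = 2 y \frac{1}{2 y} = 1$)
$j{\left(R \right)} = R^{2}$
$M{\left(q \right)} = \frac{4}{q}$ ($M{\left(q \right)} = \frac{\left(2 \cdot 1\right)^{2}}{q} = \frac{2^{2}}{q} = \frac{4}{q}$)
$M{\left(-1 \right)} o{\left(4 \right)} = \frac{4}{-1} \cdot 1 = 4 \left(-1\right) 1 = \left(-4\right) 1 = -4$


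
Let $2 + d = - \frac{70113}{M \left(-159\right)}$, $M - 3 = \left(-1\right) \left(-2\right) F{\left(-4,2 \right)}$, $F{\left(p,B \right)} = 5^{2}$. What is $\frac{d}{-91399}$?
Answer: $- \frac{17753}{256739791} \approx -6.9148 \cdot 10^{-5}$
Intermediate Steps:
$F{\left(p,B \right)} = 25$
$M = 53$ ($M = 3 + \left(-1\right) \left(-2\right) 25 = 3 + 2 \cdot 25 = 3 + 50 = 53$)
$d = \frac{17753}{2809}$ ($d = -2 - \frac{70113}{53 \left(-159\right)} = -2 - \frac{70113}{-8427} = -2 - - \frac{23371}{2809} = -2 + \frac{23371}{2809} = \frac{17753}{2809} \approx 6.32$)
$\frac{d}{-91399} = \frac{17753}{2809 \left(-91399\right)} = \frac{17753}{2809} \left(- \frac{1}{91399}\right) = - \frac{17753}{256739791}$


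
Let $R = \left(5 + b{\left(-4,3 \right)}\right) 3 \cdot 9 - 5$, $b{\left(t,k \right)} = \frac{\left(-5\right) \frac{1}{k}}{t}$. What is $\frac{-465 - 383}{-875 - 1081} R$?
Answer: $\frac{29945}{489} \approx 61.237$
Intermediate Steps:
$b{\left(t,k \right)} = - \frac{5}{k t}$
$R = \frac{565}{4}$ ($R = \left(5 - \frac{5}{3 \left(-4\right)}\right) 3 \cdot 9 - 5 = \left(5 - \frac{5}{3} \left(- \frac{1}{4}\right)\right) 3 \cdot 9 - 5 = \left(5 + \frac{5}{12}\right) 3 \cdot 9 - 5 = \frac{65}{12} \cdot 3 \cdot 9 - 5 = \frac{65}{4} \cdot 9 - 5 = \frac{585}{4} - 5 = \frac{565}{4} \approx 141.25$)
$\frac{-465 - 383}{-875 - 1081} R = \frac{-465 - 383}{-875 - 1081} \cdot \frac{565}{4} = - \frac{848}{-1956} \cdot \frac{565}{4} = \left(-848\right) \left(- \frac{1}{1956}\right) \frac{565}{4} = \frac{212}{489} \cdot \frac{565}{4} = \frac{29945}{489}$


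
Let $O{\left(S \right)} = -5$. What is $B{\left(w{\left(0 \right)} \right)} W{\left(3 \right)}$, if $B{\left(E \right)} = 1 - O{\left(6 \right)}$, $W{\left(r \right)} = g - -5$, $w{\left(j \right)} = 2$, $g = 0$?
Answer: $30$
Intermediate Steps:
$W{\left(r \right)} = 5$ ($W{\left(r \right)} = 0 - -5 = 0 + 5 = 5$)
$B{\left(E \right)} = 6$ ($B{\left(E \right)} = 1 - -5 = 1 + 5 = 6$)
$B{\left(w{\left(0 \right)} \right)} W{\left(3 \right)} = 6 \cdot 5 = 30$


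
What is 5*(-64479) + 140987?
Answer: -181408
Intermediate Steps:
5*(-64479) + 140987 = -322395 + 140987 = -181408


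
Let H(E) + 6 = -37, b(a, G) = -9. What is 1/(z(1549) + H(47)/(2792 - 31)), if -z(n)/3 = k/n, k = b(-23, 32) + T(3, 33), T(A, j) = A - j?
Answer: 4276789/256430 ≈ 16.678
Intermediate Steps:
H(E) = -43 (H(E) = -6 - 37 = -43)
k = -39 (k = -9 + (3 - 1*33) = -9 + (3 - 33) = -9 - 30 = -39)
z(n) = 117/n (z(n) = -(-117)/n = 117/n)
1/(z(1549) + H(47)/(2792 - 31)) = 1/(117/1549 - 43/(2792 - 31)) = 1/(117*(1/1549) - 43/2761) = 1/(117/1549 - 43*1/2761) = 1/(117/1549 - 43/2761) = 1/(256430/4276789) = 4276789/256430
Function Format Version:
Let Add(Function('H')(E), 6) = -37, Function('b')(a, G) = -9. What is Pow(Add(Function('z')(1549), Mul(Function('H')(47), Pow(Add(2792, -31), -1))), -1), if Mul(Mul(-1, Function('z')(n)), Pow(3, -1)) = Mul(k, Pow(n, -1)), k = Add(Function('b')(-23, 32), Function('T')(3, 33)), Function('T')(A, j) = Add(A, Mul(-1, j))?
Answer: Rational(4276789, 256430) ≈ 16.678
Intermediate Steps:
Function('H')(E) = -43 (Function('H')(E) = Add(-6, -37) = -43)
k = -39 (k = Add(-9, Add(3, Mul(-1, 33))) = Add(-9, Add(3, -33)) = Add(-9, -30) = -39)
Function('z')(n) = Mul(117, Pow(n, -1)) (Function('z')(n) = Mul(-3, Mul(-39, Pow(n, -1))) = Mul(117, Pow(n, -1)))
Pow(Add(Function('z')(1549), Mul(Function('H')(47), Pow(Add(2792, -31), -1))), -1) = Pow(Add(Mul(117, Pow(1549, -1)), Mul(-43, Pow(Add(2792, -31), -1))), -1) = Pow(Add(Mul(117, Rational(1, 1549)), Mul(-43, Pow(2761, -1))), -1) = Pow(Add(Rational(117, 1549), Mul(-43, Rational(1, 2761))), -1) = Pow(Add(Rational(117, 1549), Rational(-43, 2761)), -1) = Pow(Rational(256430, 4276789), -1) = Rational(4276789, 256430)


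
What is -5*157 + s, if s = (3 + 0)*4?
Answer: -773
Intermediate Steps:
s = 12 (s = 3*4 = 12)
-5*157 + s = -5*157 + 12 = -785 + 12 = -773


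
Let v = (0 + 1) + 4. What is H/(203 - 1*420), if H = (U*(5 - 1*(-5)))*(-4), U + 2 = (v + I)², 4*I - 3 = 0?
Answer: 355/62 ≈ 5.7258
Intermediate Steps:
I = ¾ (I = ¾ + (¼)*0 = ¾ + 0 = ¾ ≈ 0.75000)
v = 5 (v = 1 + 4 = 5)
U = 497/16 (U = -2 + (5 + ¾)² = -2 + (23/4)² = -2 + 529/16 = 497/16 ≈ 31.063)
H = -2485/2 (H = (497*(5 - 1*(-5))/16)*(-4) = (497*(5 + 5)/16)*(-4) = ((497/16)*10)*(-4) = (2485/8)*(-4) = -2485/2 ≈ -1242.5)
H/(203 - 1*420) = -2485/(2*(203 - 1*420)) = -2485/(2*(203 - 420)) = -2485/2/(-217) = -2485/2*(-1/217) = 355/62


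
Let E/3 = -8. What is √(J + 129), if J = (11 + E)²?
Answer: √298 ≈ 17.263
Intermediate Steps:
E = -24 (E = 3*(-8) = -24)
J = 169 (J = (11 - 24)² = (-13)² = 169)
√(J + 129) = √(169 + 129) = √298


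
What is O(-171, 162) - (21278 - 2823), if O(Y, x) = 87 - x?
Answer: -18530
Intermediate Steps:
O(-171, 162) - (21278 - 2823) = (87 - 1*162) - (21278 - 2823) = (87 - 162) - 1*18455 = -75 - 18455 = -18530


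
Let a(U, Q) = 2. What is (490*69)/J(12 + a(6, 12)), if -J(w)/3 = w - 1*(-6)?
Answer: -1127/2 ≈ -563.50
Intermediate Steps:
J(w) = -18 - 3*w (J(w) = -3*(w - 1*(-6)) = -3*(w + 6) = -3*(6 + w) = -18 - 3*w)
(490*69)/J(12 + a(6, 12)) = (490*69)/(-18 - 3*(12 + 2)) = 33810/(-18 - 3*14) = 33810/(-18 - 42) = 33810/(-60) = 33810*(-1/60) = -1127/2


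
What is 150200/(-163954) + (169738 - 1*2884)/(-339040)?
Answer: -19570047179/13896741040 ≈ -1.4082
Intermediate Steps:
150200/(-163954) + (169738 - 1*2884)/(-339040) = 150200*(-1/163954) + (169738 - 2884)*(-1/339040) = -75100/81977 + 166854*(-1/339040) = -75100/81977 - 83427/169520 = -19570047179/13896741040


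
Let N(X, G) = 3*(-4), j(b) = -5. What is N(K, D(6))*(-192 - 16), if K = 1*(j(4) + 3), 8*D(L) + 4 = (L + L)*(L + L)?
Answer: 2496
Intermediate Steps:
D(L) = -1/2 + L**2/2 (D(L) = -1/2 + ((L + L)*(L + L))/8 = -1/2 + ((2*L)*(2*L))/8 = -1/2 + (4*L**2)/8 = -1/2 + L**2/2)
K = -2 (K = 1*(-5 + 3) = 1*(-2) = -2)
N(X, G) = -12
N(K, D(6))*(-192 - 16) = -12*(-192 - 16) = -12*(-208) = 2496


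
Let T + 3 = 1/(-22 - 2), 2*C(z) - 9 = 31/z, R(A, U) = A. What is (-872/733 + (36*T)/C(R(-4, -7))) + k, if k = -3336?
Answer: -12872908/3665 ≈ -3512.4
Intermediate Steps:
C(z) = 9/2 + 31/(2*z) (C(z) = 9/2 + (31/z)/2 = 9/2 + 31/(2*z))
T = -73/24 (T = -3 + 1/(-22 - 2) = -3 + 1/(-24) = -3 - 1/24 = -73/24 ≈ -3.0417)
(-872/733 + (36*T)/C(R(-4, -7))) + k = (-872/733 + (36*(-73/24))/(((½)*(31 + 9*(-4))/(-4)))) - 3336 = (-872*1/733 - 219*(-8/(31 - 36))/2) - 3336 = (-872/733 - 219/(2*((½)*(-¼)*(-5)))) - 3336 = (-872/733 - 219/(2*5/8)) - 3336 = (-872/733 - 219/2*8/5) - 3336 = (-872/733 - 876/5) - 3336 = -646468/3665 - 3336 = -12872908/3665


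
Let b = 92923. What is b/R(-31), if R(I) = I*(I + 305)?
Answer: -92923/8494 ≈ -10.940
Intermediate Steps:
R(I) = I*(305 + I)
b/R(-31) = 92923/((-31*(305 - 31))) = 92923/((-31*274)) = 92923/(-8494) = 92923*(-1/8494) = -92923/8494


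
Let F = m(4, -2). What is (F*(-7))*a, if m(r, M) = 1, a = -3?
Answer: 21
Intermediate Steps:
F = 1
(F*(-7))*a = (1*(-7))*(-3) = -7*(-3) = 21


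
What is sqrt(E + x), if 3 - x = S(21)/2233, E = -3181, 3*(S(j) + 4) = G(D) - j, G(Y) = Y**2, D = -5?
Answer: I*sqrt(142617784386)/6699 ≈ 56.374*I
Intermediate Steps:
S(j) = 13/3 - j/3 (S(j) = -4 + ((-5)**2 - j)/3 = -4 + (25 - j)/3 = -4 + (25/3 - j/3) = 13/3 - j/3)
x = 20105/6699 (x = 3 - (13/3 - 1/3*21)/2233 = 3 - (13/3 - 7)/2233 = 3 - (-8)/(3*2233) = 3 - 1*(-8/6699) = 3 + 8/6699 = 20105/6699 ≈ 3.0012)
sqrt(E + x) = sqrt(-3181 + 20105/6699) = sqrt(-21289414/6699) = I*sqrt(142617784386)/6699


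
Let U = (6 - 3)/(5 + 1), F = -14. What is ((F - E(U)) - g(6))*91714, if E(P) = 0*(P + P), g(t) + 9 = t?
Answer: -1008854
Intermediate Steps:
U = ½ (U = 3/6 = 3*(⅙) = ½ ≈ 0.50000)
g(t) = -9 + t
E(P) = 0 (E(P) = 0*(2*P) = 0)
((F - E(U)) - g(6))*91714 = ((-14 - 1*0) - (-9 + 6))*91714 = ((-14 + 0) - 1*(-3))*91714 = (-14 + 3)*91714 = -11*91714 = -1008854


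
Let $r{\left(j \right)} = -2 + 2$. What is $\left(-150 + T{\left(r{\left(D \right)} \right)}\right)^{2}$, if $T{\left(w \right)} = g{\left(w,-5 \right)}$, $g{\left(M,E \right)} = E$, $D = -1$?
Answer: $24025$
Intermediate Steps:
$r{\left(j \right)} = 0$
$T{\left(w \right)} = -5$
$\left(-150 + T{\left(r{\left(D \right)} \right)}\right)^{2} = \left(-150 - 5\right)^{2} = \left(-155\right)^{2} = 24025$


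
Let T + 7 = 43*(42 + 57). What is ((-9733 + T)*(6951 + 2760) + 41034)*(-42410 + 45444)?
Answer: -161422085886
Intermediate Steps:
T = 4250 (T = -7 + 43*(42 + 57) = -7 + 43*99 = -7 + 4257 = 4250)
((-9733 + T)*(6951 + 2760) + 41034)*(-42410 + 45444) = ((-9733 + 4250)*(6951 + 2760) + 41034)*(-42410 + 45444) = (-5483*9711 + 41034)*3034 = (-53245413 + 41034)*3034 = -53204379*3034 = -161422085886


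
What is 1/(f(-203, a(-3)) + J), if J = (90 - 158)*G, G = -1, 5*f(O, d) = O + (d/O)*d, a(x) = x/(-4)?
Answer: 16240/444967 ≈ 0.036497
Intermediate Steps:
a(x) = -x/4 (a(x) = x*(-1/4) = -x/4)
f(O, d) = O/5 + d**2/(5*O) (f(O, d) = (O + (d/O)*d)/5 = (O + d**2/O)/5 = O/5 + d**2/(5*O))
J = 68 (J = (90 - 158)*(-1) = -68*(-1) = 68)
1/(f(-203, a(-3)) + J) = 1/((1/5)*((-203)**2 + (-1/4*(-3))**2)/(-203) + 68) = 1/((1/5)*(-1/203)*(41209 + (3/4)**2) + 68) = 1/((1/5)*(-1/203)*(41209 + 9/16) + 68) = 1/((1/5)*(-1/203)*(659353/16) + 68) = 1/(-659353/16240 + 68) = 1/(444967/16240) = 16240/444967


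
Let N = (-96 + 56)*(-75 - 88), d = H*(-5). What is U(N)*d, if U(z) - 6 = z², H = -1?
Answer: 212552030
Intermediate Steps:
d = 5 (d = -1*(-5) = 5)
N = 6520 (N = -40*(-163) = 6520)
U(z) = 6 + z²
U(N)*d = (6 + 6520²)*5 = (6 + 42510400)*5 = 42510406*5 = 212552030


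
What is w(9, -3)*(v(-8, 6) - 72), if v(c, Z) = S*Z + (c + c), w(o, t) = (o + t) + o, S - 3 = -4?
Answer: -1410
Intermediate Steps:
S = -1 (S = 3 - 4 = -1)
w(o, t) = t + 2*o
v(c, Z) = -Z + 2*c (v(c, Z) = -Z + (c + c) = -Z + 2*c)
w(9, -3)*(v(-8, 6) - 72) = (-3 + 2*9)*((-1*6 + 2*(-8)) - 72) = (-3 + 18)*((-6 - 16) - 72) = 15*(-22 - 72) = 15*(-94) = -1410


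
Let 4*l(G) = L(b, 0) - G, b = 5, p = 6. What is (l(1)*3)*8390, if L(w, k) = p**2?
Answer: 440475/2 ≈ 2.2024e+5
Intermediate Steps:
L(w, k) = 36 (L(w, k) = 6**2 = 36)
l(G) = 9 - G/4 (l(G) = (36 - G)/4 = 9 - G/4)
(l(1)*3)*8390 = ((9 - 1/4*1)*3)*8390 = ((9 - 1/4)*3)*8390 = ((35/4)*3)*8390 = (105/4)*8390 = 440475/2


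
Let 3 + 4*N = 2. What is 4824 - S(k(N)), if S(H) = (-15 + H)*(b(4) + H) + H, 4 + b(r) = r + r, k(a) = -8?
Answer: 4740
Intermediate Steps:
N = -1/4 (N = -3/4 + (1/4)*2 = -3/4 + 1/2 = -1/4 ≈ -0.25000)
b(r) = -4 + 2*r (b(r) = -4 + (r + r) = -4 + 2*r)
S(H) = H + (-15 + H)*(4 + H) (S(H) = (-15 + H)*((-4 + 2*4) + H) + H = (-15 + H)*((-4 + 8) + H) + H = (-15 + H)*(4 + H) + H = H + (-15 + H)*(4 + H))
4824 - S(k(N)) = 4824 - (-60 + (-8)**2 - 10*(-8)) = 4824 - (-60 + 64 + 80) = 4824 - 1*84 = 4824 - 84 = 4740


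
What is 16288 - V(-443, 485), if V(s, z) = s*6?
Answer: 18946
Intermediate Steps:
V(s, z) = 6*s
16288 - V(-443, 485) = 16288 - 6*(-443) = 16288 - 1*(-2658) = 16288 + 2658 = 18946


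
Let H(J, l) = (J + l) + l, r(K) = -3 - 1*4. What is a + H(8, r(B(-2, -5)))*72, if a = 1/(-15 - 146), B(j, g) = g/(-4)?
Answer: -69553/161 ≈ -432.01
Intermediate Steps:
B(j, g) = -g/4 (B(j, g) = g*(-¼) = -g/4)
r(K) = -7 (r(K) = -3 - 4 = -7)
H(J, l) = J + 2*l
a = -1/161 (a = 1/(-161) = -1/161 ≈ -0.0062112)
a + H(8, r(B(-2, -5)))*72 = -1/161 + (8 + 2*(-7))*72 = -1/161 + (8 - 14)*72 = -1/161 - 6*72 = -1/161 - 432 = -69553/161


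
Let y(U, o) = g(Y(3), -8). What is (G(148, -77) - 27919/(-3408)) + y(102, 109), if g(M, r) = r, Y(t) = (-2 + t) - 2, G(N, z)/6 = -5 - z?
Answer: 1472911/3408 ≈ 432.19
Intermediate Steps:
G(N, z) = -30 - 6*z (G(N, z) = 6*(-5 - z) = -30 - 6*z)
Y(t) = -4 + t
y(U, o) = -8
(G(148, -77) - 27919/(-3408)) + y(102, 109) = ((-30 - 6*(-77)) - 27919/(-3408)) - 8 = ((-30 + 462) - 27919*(-1/3408)) - 8 = (432 + 27919/3408) - 8 = 1500175/3408 - 8 = 1472911/3408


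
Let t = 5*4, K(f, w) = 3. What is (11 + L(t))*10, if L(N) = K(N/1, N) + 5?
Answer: 190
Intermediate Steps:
t = 20
L(N) = 8 (L(N) = 3 + 5 = 8)
(11 + L(t))*10 = (11 + 8)*10 = 19*10 = 190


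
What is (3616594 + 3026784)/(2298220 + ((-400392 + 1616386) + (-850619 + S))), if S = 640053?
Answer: 3321689/1651824 ≈ 2.0109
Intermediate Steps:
(3616594 + 3026784)/(2298220 + ((-400392 + 1616386) + (-850619 + S))) = (3616594 + 3026784)/(2298220 + ((-400392 + 1616386) + (-850619 + 640053))) = 6643378/(2298220 + (1215994 - 210566)) = 6643378/(2298220 + 1005428) = 6643378/3303648 = 6643378*(1/3303648) = 3321689/1651824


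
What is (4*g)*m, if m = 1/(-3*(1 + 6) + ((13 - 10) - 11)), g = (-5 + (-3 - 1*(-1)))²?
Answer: -196/29 ≈ -6.7586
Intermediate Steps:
g = 49 (g = (-5 + (-3 + 1))² = (-5 - 2)² = (-7)² = 49)
m = -1/29 (m = 1/(-3*7 + (3 - 11)) = 1/(-21 - 8) = 1/(-29) = -1/29 ≈ -0.034483)
(4*g)*m = (4*49)*(-1/29) = 196*(-1/29) = -196/29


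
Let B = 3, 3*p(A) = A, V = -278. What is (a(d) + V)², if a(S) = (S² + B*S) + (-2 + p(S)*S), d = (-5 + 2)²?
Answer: 21025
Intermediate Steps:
d = 9 (d = (-3)² = 9)
p(A) = A/3
a(S) = -2 + 3*S + 4*S²/3 (a(S) = (S² + 3*S) + (-2 + (S/3)*S) = (S² + 3*S) + (-2 + S²/3) = -2 + 3*S + 4*S²/3)
(a(d) + V)² = ((-2 + 3*9 + (4/3)*9²) - 278)² = ((-2 + 27 + (4/3)*81) - 278)² = ((-2 + 27 + 108) - 278)² = (133 - 278)² = (-145)² = 21025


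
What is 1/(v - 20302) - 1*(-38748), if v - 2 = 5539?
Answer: 571959227/14761 ≈ 38748.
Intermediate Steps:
v = 5541 (v = 2 + 5539 = 5541)
1/(v - 20302) - 1*(-38748) = 1/(5541 - 20302) - 1*(-38748) = 1/(-14761) + 38748 = -1/14761 + 38748 = 571959227/14761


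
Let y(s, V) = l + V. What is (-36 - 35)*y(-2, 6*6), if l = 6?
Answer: -2982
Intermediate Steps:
y(s, V) = 6 + V
(-36 - 35)*y(-2, 6*6) = (-36 - 35)*(6 + 6*6) = -71*(6 + 36) = -71*42 = -2982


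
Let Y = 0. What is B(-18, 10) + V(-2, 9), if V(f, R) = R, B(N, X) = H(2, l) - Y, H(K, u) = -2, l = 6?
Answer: 7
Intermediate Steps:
B(N, X) = -2 (B(N, X) = -2 - 1*0 = -2 + 0 = -2)
B(-18, 10) + V(-2, 9) = -2 + 9 = 7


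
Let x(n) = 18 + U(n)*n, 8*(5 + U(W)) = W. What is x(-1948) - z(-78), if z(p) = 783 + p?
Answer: 483391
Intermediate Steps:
U(W) = -5 + W/8
x(n) = 18 + n*(-5 + n/8) (x(n) = 18 + (-5 + n/8)*n = 18 + n*(-5 + n/8))
x(-1948) - z(-78) = (18 + (⅛)*(-1948)*(-40 - 1948)) - (783 - 78) = (18 + (⅛)*(-1948)*(-1988)) - 1*705 = (18 + 484078) - 705 = 484096 - 705 = 483391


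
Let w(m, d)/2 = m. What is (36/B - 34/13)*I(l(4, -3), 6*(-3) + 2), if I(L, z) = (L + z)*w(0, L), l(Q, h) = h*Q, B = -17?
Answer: 0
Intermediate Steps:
w(m, d) = 2*m
l(Q, h) = Q*h
I(L, z) = 0 (I(L, z) = (L + z)*(2*0) = (L + z)*0 = 0)
(36/B - 34/13)*I(l(4, -3), 6*(-3) + 2) = (36/(-17) - 34/13)*0 = (36*(-1/17) - 34*1/13)*0 = (-36/17 - 34/13)*0 = -1046/221*0 = 0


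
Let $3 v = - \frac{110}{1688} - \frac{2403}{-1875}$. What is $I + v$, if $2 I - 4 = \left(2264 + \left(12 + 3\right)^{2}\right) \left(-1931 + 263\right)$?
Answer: $- \frac{3284990838331}{1582500} \approx -2.0758 \cdot 10^{6}$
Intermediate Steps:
$I = -2075824$ ($I = 2 + \frac{\left(2264 + \left(12 + 3\right)^{2}\right) \left(-1931 + 263\right)}{2} = 2 + \frac{\left(2264 + 15^{2}\right) \left(-1668\right)}{2} = 2 + \frac{\left(2264 + 225\right) \left(-1668\right)}{2} = 2 + \frac{2489 \left(-1668\right)}{2} = 2 + \frac{1}{2} \left(-4151652\right) = 2 - 2075826 = -2075824$)
$v = \frac{641669}{1582500}$ ($v = \frac{- \frac{110}{1688} - \frac{2403}{-1875}}{3} = \frac{\left(-110\right) \frac{1}{1688} - - \frac{801}{625}}{3} = \frac{- \frac{55}{844} + \frac{801}{625}}{3} = \frac{1}{3} \cdot \frac{641669}{527500} = \frac{641669}{1582500} \approx 0.40548$)
$I + v = -2075824 + \frac{641669}{1582500} = - \frac{3284990838331}{1582500}$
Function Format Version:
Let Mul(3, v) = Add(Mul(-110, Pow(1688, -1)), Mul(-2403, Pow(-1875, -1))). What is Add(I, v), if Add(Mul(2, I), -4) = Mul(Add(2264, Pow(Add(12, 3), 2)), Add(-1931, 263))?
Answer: Rational(-3284990838331, 1582500) ≈ -2.0758e+6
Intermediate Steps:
I = -2075824 (I = Add(2, Mul(Rational(1, 2), Mul(Add(2264, Pow(Add(12, 3), 2)), Add(-1931, 263)))) = Add(2, Mul(Rational(1, 2), Mul(Add(2264, Pow(15, 2)), -1668))) = Add(2, Mul(Rational(1, 2), Mul(Add(2264, 225), -1668))) = Add(2, Mul(Rational(1, 2), Mul(2489, -1668))) = Add(2, Mul(Rational(1, 2), -4151652)) = Add(2, -2075826) = -2075824)
v = Rational(641669, 1582500) (v = Mul(Rational(1, 3), Add(Mul(-110, Pow(1688, -1)), Mul(-2403, Pow(-1875, -1)))) = Mul(Rational(1, 3), Add(Mul(-110, Rational(1, 1688)), Mul(-2403, Rational(-1, 1875)))) = Mul(Rational(1, 3), Add(Rational(-55, 844), Rational(801, 625))) = Mul(Rational(1, 3), Rational(641669, 527500)) = Rational(641669, 1582500) ≈ 0.40548)
Add(I, v) = Add(-2075824, Rational(641669, 1582500)) = Rational(-3284990838331, 1582500)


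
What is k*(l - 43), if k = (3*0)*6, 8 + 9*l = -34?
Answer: 0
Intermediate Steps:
l = -14/3 (l = -8/9 + (⅑)*(-34) = -8/9 - 34/9 = -14/3 ≈ -4.6667)
k = 0 (k = 0*6 = 0)
k*(l - 43) = 0*(-14/3 - 43) = 0*(-143/3) = 0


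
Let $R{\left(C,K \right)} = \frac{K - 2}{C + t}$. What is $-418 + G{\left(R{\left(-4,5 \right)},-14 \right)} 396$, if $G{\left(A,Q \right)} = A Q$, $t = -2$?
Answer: $2354$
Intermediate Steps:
$R{\left(C,K \right)} = \frac{-2 + K}{-2 + C}$ ($R{\left(C,K \right)} = \frac{K - 2}{C - 2} = \frac{-2 + K}{-2 + C}$)
$-418 + G{\left(R{\left(-4,5 \right)},-14 \right)} 396 = -418 + \frac{-2 + 5}{-2 - 4} \left(-14\right) 396 = -418 + \frac{1}{-6} \cdot 3 \left(-14\right) 396 = -418 + \left(- \frac{1}{6}\right) 3 \left(-14\right) 396 = -418 + \left(- \frac{1}{2}\right) \left(-14\right) 396 = -418 + 7 \cdot 396 = -418 + 2772 = 2354$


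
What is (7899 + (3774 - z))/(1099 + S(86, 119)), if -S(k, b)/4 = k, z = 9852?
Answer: 1821/755 ≈ 2.4119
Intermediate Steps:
S(k, b) = -4*k
(7899 + (3774 - z))/(1099 + S(86, 119)) = (7899 + (3774 - 1*9852))/(1099 - 4*86) = (7899 + (3774 - 9852))/(1099 - 344) = (7899 - 6078)/755 = 1821*(1/755) = 1821/755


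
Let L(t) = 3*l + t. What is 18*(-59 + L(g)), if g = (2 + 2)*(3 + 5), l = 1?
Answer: -432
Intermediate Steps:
g = 32 (g = 4*8 = 32)
L(t) = 3 + t (L(t) = 3*1 + t = 3 + t)
18*(-59 + L(g)) = 18*(-59 + (3 + 32)) = 18*(-59 + 35) = 18*(-24) = -432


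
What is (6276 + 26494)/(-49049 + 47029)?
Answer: -3277/202 ≈ -16.223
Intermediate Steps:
(6276 + 26494)/(-49049 + 47029) = 32770/(-2020) = 32770*(-1/2020) = -3277/202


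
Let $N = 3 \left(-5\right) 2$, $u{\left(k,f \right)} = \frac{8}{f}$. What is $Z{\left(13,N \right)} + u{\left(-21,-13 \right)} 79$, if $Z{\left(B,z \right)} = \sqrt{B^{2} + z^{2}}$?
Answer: $- \frac{632}{13} + \sqrt{1069} \approx -15.92$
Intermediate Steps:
$N = -30$ ($N = \left(-15\right) 2 = -30$)
$Z{\left(13,N \right)} + u{\left(-21,-13 \right)} 79 = \sqrt{13^{2} + \left(-30\right)^{2}} + \frac{8}{-13} \cdot 79 = \sqrt{169 + 900} + 8 \left(- \frac{1}{13}\right) 79 = \sqrt{1069} - \frac{632}{13} = - \frac{632}{13} + \sqrt{1069}$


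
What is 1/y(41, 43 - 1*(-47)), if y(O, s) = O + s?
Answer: 1/131 ≈ 0.0076336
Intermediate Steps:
1/y(41, 43 - 1*(-47)) = 1/(41 + (43 - 1*(-47))) = 1/(41 + (43 + 47)) = 1/(41 + 90) = 1/131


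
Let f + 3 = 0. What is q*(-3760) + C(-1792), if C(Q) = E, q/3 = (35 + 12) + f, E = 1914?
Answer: -494406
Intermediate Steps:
f = -3 (f = -3 + 0 = -3)
q = 132 (q = 3*((35 + 12) - 3) = 3*(47 - 3) = 3*44 = 132)
C(Q) = 1914
q*(-3760) + C(-1792) = 132*(-3760) + 1914 = -496320 + 1914 = -494406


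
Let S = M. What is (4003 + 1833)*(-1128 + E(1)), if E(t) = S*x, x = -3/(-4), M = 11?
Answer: -6534861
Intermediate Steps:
S = 11
x = ¾ (x = -3*(-¼) = ¾ ≈ 0.75000)
E(t) = 33/4 (E(t) = 11*(¾) = 33/4)
(4003 + 1833)*(-1128 + E(1)) = (4003 + 1833)*(-1128 + 33/4) = 5836*(-4479/4) = -6534861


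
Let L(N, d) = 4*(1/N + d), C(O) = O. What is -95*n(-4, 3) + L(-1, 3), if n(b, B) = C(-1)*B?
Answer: 293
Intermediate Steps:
n(b, B) = -B
L(N, d) = 4*d + 4/N (L(N, d) = 4*(d + 1/N) = 4*d + 4/N)
-95*n(-4, 3) + L(-1, 3) = -(-95)*3 + (4*3 + 4/(-1)) = -95*(-3) + (12 + 4*(-1)) = 285 + (12 - 4) = 285 + 8 = 293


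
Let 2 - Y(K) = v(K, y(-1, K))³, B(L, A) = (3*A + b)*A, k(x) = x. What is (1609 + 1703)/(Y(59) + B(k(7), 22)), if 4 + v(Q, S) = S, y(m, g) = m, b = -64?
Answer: 368/19 ≈ 19.368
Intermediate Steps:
v(Q, S) = -4 + S
B(L, A) = A*(-64 + 3*A) (B(L, A) = (3*A - 64)*A = (-64 + 3*A)*A = A*(-64 + 3*A))
Y(K) = 127 (Y(K) = 2 - (-4 - 1)³ = 2 - 1*(-5)³ = 2 - 1*(-125) = 2 + 125 = 127)
(1609 + 1703)/(Y(59) + B(k(7), 22)) = (1609 + 1703)/(127 + 22*(-64 + 3*22)) = 3312/(127 + 22*(-64 + 66)) = 3312/(127 + 22*2) = 3312/(127 + 44) = 3312/171 = 3312*(1/171) = 368/19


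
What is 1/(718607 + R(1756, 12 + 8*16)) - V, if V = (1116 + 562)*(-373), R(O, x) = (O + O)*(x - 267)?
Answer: 170608064203/272583 ≈ 6.2589e+5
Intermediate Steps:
R(O, x) = 2*O*(-267 + x) (R(O, x) = (2*O)*(-267 + x) = 2*O*(-267 + x))
V = -625894 (V = 1678*(-373) = -625894)
1/(718607 + R(1756, 12 + 8*16)) - V = 1/(718607 + 2*1756*(-267 + (12 + 8*16))) - 1*(-625894) = 1/(718607 + 2*1756*(-267 + (12 + 128))) + 625894 = 1/(718607 + 2*1756*(-267 + 140)) + 625894 = 1/(718607 + 2*1756*(-127)) + 625894 = 1/(718607 - 446024) + 625894 = 1/272583 + 625894 = 170608064203/272583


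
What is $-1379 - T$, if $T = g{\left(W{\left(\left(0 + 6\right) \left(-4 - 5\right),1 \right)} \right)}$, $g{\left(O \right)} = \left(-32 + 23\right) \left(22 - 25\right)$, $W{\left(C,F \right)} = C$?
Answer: $-1406$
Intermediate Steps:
$g{\left(O \right)} = 27$ ($g{\left(O \right)} = \left(-9\right) \left(-3\right) = 27$)
$T = 27$
$-1379 - T = -1379 - 27 = -1406$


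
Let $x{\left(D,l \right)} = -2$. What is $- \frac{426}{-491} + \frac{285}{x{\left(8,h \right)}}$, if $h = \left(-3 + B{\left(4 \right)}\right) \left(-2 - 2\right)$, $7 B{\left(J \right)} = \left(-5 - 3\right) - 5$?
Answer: $- \frac{139083}{982} \approx -141.63$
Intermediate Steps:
$B{\left(J \right)} = - \frac{13}{7}$ ($B{\left(J \right)} = \frac{\left(-5 - 3\right) - 5}{7} = \frac{-8 - 5}{7} = \frac{1}{7} \left(-13\right) = - \frac{13}{7}$)
$h = \frac{136}{7}$ ($h = \left(-3 - \frac{13}{7}\right) \left(-2 - 2\right) = - \frac{34 \left(-2 - 2\right)}{7} = \left(- \frac{34}{7}\right) \left(-4\right) = \frac{136}{7} \approx 19.429$)
$- \frac{426}{-491} + \frac{285}{x{\left(8,h \right)}} = - \frac{426}{-491} + \frac{285}{-2} = \left(-426\right) \left(- \frac{1}{491}\right) + 285 \left(- \frac{1}{2}\right) = \frac{426}{491} - \frac{285}{2} = - \frac{139083}{982}$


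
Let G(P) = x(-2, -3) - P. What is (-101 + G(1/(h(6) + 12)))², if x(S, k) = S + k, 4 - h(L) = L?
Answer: 1125721/100 ≈ 11257.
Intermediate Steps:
h(L) = 4 - L
G(P) = -5 - P (G(P) = (-2 - 3) - P = -5 - P)
(-101 + G(1/(h(6) + 12)))² = (-101 + (-5 - 1/((4 - 1*6) + 12)))² = (-101 + (-5 - 1/((4 - 6) + 12)))² = (-101 + (-5 - 1/(-2 + 12)))² = (-101 + (-5 - 1/10))² = (-101 + (-5 - 1*⅒))² = (-101 + (-5 - ⅒))² = (-101 - 51/10)² = (-1061/10)² = 1125721/100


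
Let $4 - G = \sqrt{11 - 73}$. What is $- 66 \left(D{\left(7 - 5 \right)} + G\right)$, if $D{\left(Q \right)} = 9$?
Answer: $-858 + 66 i \sqrt{62} \approx -858.0 + 519.68 i$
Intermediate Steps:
$G = 4 - i \sqrt{62}$ ($G = 4 - \sqrt{11 - 73} = 4 - \sqrt{-62} = 4 - i \sqrt{62} \approx 4.0 - 7.874 i$)
$- 66 \left(D{\left(7 - 5 \right)} + G\right) = - 66 \left(9 + \left(4 - i \sqrt{62}\right)\right) = - 66 \left(13 - i \sqrt{62}\right) = -858 + 66 i \sqrt{62}$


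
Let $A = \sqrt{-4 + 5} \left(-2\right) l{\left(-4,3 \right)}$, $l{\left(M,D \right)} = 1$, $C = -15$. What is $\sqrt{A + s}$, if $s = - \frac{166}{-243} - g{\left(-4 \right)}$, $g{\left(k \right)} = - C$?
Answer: $\frac{i \sqrt{11895}}{27} \approx 4.0394 i$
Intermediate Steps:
$g{\left(k \right)} = 15$ ($g{\left(k \right)} = \left(-1\right) \left(-15\right) = 15$)
$A = -2$ ($A = \sqrt{-4 + 5} \left(-2\right) 1 = \sqrt{1} \left(-2\right) 1 = 1 \left(-2\right) 1 = \left(-2\right) 1 = -2$)
$s = - \frac{3479}{243}$ ($s = - \frac{166}{-243} - 15 = \left(-166\right) \left(- \frac{1}{243}\right) - 15 = \frac{166}{243} - 15 = - \frac{3479}{243} \approx -14.317$)
$\sqrt{A + s} = \sqrt{-2 - \frac{3479}{243}} = \sqrt{- \frac{3965}{243}} = \frac{i \sqrt{11895}}{27}$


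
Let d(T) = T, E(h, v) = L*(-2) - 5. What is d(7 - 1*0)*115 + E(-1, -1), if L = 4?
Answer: 792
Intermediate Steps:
E(h, v) = -13 (E(h, v) = 4*(-2) - 5 = -8 - 5 = -13)
d(7 - 1*0)*115 + E(-1, -1) = (7 - 1*0)*115 - 13 = (7 + 0)*115 - 13 = 7*115 - 13 = 805 - 13 = 792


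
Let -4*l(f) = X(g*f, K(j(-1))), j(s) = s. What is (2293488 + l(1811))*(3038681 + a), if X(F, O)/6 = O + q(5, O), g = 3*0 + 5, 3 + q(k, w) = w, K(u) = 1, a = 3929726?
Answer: 31963936572453/2 ≈ 1.5982e+13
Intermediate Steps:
q(k, w) = -3 + w
g = 5 (g = 0 + 5 = 5)
X(F, O) = -18 + 12*O (X(F, O) = 6*(O + (-3 + O)) = 6*(-3 + 2*O) = -18 + 12*O)
l(f) = 3/2 (l(f) = -(-18 + 12*1)/4 = -(-18 + 12)/4 = -¼*(-6) = 3/2)
(2293488 + l(1811))*(3038681 + a) = (2293488 + 3/2)*(3038681 + 3929726) = (4586979/2)*6968407 = 31963936572453/2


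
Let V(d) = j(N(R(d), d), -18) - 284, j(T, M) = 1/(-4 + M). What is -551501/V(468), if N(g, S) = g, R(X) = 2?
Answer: 12133022/6249 ≈ 1941.6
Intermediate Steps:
V(d) = -6249/22 (V(d) = 1/(-4 - 18) - 284 = 1/(-22) - 284 = -1/22 - 284 = -6249/22)
-551501/V(468) = -551501/(-6249/22) = -551501*(-22/6249) = 12133022/6249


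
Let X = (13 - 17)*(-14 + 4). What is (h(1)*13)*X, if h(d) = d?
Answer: 520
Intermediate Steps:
X = 40 (X = -4*(-10) = 40)
(h(1)*13)*X = (1*13)*40 = 13*40 = 520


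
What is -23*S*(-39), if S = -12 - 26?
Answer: -34086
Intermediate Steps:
S = -38
-23*S*(-39) = -23*(-38)*(-39) = 874*(-39) = -34086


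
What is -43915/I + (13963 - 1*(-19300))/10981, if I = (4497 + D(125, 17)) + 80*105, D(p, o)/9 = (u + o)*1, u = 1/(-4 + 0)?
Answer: -192893227/573109371 ≈ -0.33657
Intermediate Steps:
u = -1/4 (u = 1/(-4) = -1/4 ≈ -0.25000)
D(p, o) = -9/4 + 9*o (D(p, o) = 9*((-1/4 + o)*1) = 9*(-1/4 + o) = -9/4 + 9*o)
I = 52191/4 (I = (4497 + (-9/4 + 9*17)) + 80*105 = (4497 + (-9/4 + 153)) + 8400 = (4497 + 603/4) + 8400 = 18591/4 + 8400 = 52191/4 ≈ 13048.)
-43915/I + (13963 - 1*(-19300))/10981 = -43915/52191/4 + (13963 - 1*(-19300))/10981 = -43915*4/52191 + (13963 + 19300)*(1/10981) = -175660/52191 + 33263*(1/10981) = -175660/52191 + 33263/10981 = -192893227/573109371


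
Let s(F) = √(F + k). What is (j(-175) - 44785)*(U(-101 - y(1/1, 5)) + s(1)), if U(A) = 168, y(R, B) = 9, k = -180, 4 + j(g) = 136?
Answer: -7501704 - 44653*I*√179 ≈ -7.5017e+6 - 5.9742e+5*I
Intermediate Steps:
j(g) = 132 (j(g) = -4 + 136 = 132)
s(F) = √(-180 + F) (s(F) = √(F - 180) = √(-180 + F))
(j(-175) - 44785)*(U(-101 - y(1/1, 5)) + s(1)) = (132 - 44785)*(168 + √(-180 + 1)) = -44653*(168 + √(-179)) = -44653*(168 + I*√179) = -7501704 - 44653*I*√179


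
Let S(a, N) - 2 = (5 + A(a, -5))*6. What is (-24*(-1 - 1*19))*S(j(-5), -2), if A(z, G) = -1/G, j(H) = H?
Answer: 15936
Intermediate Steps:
S(a, N) = 166/5 (S(a, N) = 2 + (5 - 1/(-5))*6 = 2 + (5 - 1*(-⅕))*6 = 2 + (5 + ⅕)*6 = 2 + (26/5)*6 = 2 + 156/5 = 166/5)
(-24*(-1 - 1*19))*S(j(-5), -2) = -24*(-1 - 1*19)*(166/5) = -24*(-1 - 19)*(166/5) = -24*(-20)*(166/5) = 480*(166/5) = 15936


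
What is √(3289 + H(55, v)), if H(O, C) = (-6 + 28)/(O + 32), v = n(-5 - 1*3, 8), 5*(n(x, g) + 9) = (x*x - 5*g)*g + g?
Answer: 11*√205755/87 ≈ 57.352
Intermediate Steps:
n(x, g) = -9 + g/5 + g*(x² - 5*g)/5 (n(x, g) = -9 + ((x*x - 5*g)*g + g)/5 = -9 + ((x² - 5*g)*g + g)/5 = -9 + (g*(x² - 5*g) + g)/5 = -9 + (g + g*(x² - 5*g))/5 = -9 + (g/5 + g*(x² - 5*g)/5) = -9 + g/5 + g*(x² - 5*g)/5)
v = 31 (v = -9 - 1*8² + (⅕)*8 + (⅕)*8*(-5 - 1*3)² = -9 - 1*64 + 8/5 + (⅕)*8*(-5 - 3)² = -9 - 64 + 8/5 + (⅕)*8*(-8)² = -9 - 64 + 8/5 + (⅕)*8*64 = -9 - 64 + 8/5 + 512/5 = 31)
H(O, C) = 22/(32 + O)
√(3289 + H(55, v)) = √(3289 + 22/(32 + 55)) = √(3289 + 22/87) = √(286165/87) = 11*√205755/87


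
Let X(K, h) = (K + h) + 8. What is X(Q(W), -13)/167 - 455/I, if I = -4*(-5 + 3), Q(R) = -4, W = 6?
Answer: -76057/1336 ≈ -56.929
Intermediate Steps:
X(K, h) = 8 + K + h
I = 8 (I = -4*(-2) = 8)
X(Q(W), -13)/167 - 455/I = (8 - 4 - 13)/167 - 455/8 = -9*1/167 - 455*⅛ = -9/167 - 455/8 = -76057/1336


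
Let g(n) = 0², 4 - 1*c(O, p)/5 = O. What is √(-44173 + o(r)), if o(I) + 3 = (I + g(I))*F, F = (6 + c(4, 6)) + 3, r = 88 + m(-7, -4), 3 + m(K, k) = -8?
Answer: I*√43483 ≈ 208.53*I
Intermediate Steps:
c(O, p) = 20 - 5*O
g(n) = 0
m(K, k) = -11 (m(K, k) = -3 - 8 = -11)
r = 77 (r = 88 - 11 = 77)
F = 9 (F = (6 + (20 - 5*4)) + 3 = (6 + (20 - 20)) + 3 = (6 + 0) + 3 = 6 + 3 = 9)
o(I) = -3 + 9*I (o(I) = -3 + (I + 0)*9 = -3 + I*9 = -3 + 9*I)
√(-44173 + o(r)) = √(-44173 + (-3 + 9*77)) = √(-44173 + (-3 + 693)) = √(-44173 + 690) = √(-43483) = I*√43483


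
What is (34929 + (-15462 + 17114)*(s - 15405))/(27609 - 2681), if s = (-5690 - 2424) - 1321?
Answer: -41000751/24928 ≈ -1644.8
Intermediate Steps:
s = -9435 (s = -8114 - 1321 = -9435)
(34929 + (-15462 + 17114)*(s - 15405))/(27609 - 2681) = (34929 + (-15462 + 17114)*(-9435 - 15405))/(27609 - 2681) = (34929 + 1652*(-24840))/24928 = (34929 - 41035680)*(1/24928) = -41000751*1/24928 = -41000751/24928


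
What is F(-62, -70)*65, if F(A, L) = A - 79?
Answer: -9165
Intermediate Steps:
F(A, L) = -79 + A
F(-62, -70)*65 = (-79 - 62)*65 = -141*65 = -9165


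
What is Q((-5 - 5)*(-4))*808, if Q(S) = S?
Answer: 32320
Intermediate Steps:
Q((-5 - 5)*(-4))*808 = ((-5 - 5)*(-4))*808 = -10*(-4)*808 = 40*808 = 32320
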